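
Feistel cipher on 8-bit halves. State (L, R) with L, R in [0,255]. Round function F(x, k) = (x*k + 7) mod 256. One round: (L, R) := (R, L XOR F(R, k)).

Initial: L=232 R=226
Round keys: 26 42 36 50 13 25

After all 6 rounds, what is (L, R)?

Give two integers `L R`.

Round 1 (k=26): L=226 R=19
Round 2 (k=42): L=19 R=199
Round 3 (k=36): L=199 R=16
Round 4 (k=50): L=16 R=224
Round 5 (k=13): L=224 R=119
Round 6 (k=25): L=119 R=70

Answer: 119 70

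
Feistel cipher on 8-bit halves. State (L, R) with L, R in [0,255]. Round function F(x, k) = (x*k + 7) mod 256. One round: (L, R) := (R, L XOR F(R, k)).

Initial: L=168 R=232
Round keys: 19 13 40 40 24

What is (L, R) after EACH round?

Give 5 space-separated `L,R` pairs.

Answer: 232,151 151,90 90,128 128,93 93,63

Derivation:
Round 1 (k=19): L=232 R=151
Round 2 (k=13): L=151 R=90
Round 3 (k=40): L=90 R=128
Round 4 (k=40): L=128 R=93
Round 5 (k=24): L=93 R=63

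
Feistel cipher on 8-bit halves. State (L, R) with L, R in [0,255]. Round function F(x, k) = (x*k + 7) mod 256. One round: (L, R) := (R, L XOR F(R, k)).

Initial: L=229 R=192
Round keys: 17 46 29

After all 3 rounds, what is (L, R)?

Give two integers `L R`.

Round 1 (k=17): L=192 R=34
Round 2 (k=46): L=34 R=227
Round 3 (k=29): L=227 R=156

Answer: 227 156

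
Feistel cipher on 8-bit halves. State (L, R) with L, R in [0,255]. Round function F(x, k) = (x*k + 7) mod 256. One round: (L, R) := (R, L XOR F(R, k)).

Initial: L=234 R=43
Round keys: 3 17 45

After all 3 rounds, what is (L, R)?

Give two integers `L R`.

Answer: 162 227

Derivation:
Round 1 (k=3): L=43 R=98
Round 2 (k=17): L=98 R=162
Round 3 (k=45): L=162 R=227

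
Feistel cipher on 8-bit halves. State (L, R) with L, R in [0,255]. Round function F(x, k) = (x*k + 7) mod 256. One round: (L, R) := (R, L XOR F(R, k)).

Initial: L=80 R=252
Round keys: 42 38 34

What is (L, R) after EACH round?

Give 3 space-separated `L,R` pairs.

Answer: 252,15 15,189 189,46

Derivation:
Round 1 (k=42): L=252 R=15
Round 2 (k=38): L=15 R=189
Round 3 (k=34): L=189 R=46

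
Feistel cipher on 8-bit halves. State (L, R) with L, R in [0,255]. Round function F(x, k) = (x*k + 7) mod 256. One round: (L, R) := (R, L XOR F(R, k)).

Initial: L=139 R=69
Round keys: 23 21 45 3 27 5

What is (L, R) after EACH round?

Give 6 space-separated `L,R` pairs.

Answer: 69,177 177,201 201,237 237,7 7,41 41,211

Derivation:
Round 1 (k=23): L=69 R=177
Round 2 (k=21): L=177 R=201
Round 3 (k=45): L=201 R=237
Round 4 (k=3): L=237 R=7
Round 5 (k=27): L=7 R=41
Round 6 (k=5): L=41 R=211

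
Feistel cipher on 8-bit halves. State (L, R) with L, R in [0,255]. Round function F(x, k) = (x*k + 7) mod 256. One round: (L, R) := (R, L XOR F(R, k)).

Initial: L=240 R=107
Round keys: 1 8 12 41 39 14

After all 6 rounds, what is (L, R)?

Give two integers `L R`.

Round 1 (k=1): L=107 R=130
Round 2 (k=8): L=130 R=124
Round 3 (k=12): L=124 R=85
Round 4 (k=41): L=85 R=216
Round 5 (k=39): L=216 R=186
Round 6 (k=14): L=186 R=235

Answer: 186 235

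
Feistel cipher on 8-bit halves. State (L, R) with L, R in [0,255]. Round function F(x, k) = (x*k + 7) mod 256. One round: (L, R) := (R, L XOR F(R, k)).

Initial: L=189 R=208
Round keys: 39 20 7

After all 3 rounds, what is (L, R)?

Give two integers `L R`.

Answer: 31 234

Derivation:
Round 1 (k=39): L=208 R=10
Round 2 (k=20): L=10 R=31
Round 3 (k=7): L=31 R=234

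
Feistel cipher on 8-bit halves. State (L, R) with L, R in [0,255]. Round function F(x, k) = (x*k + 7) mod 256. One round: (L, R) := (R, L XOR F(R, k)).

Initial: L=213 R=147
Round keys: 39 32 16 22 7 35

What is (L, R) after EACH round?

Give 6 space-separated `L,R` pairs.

Round 1 (k=39): L=147 R=185
Round 2 (k=32): L=185 R=180
Round 3 (k=16): L=180 R=254
Round 4 (k=22): L=254 R=111
Round 5 (k=7): L=111 R=238
Round 6 (k=35): L=238 R=254

Answer: 147,185 185,180 180,254 254,111 111,238 238,254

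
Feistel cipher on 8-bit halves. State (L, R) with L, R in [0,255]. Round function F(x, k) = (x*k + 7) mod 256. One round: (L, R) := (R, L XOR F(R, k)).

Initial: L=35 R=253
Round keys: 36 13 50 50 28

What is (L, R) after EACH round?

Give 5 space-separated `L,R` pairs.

Answer: 253,184 184,162 162,19 19,31 31,120

Derivation:
Round 1 (k=36): L=253 R=184
Round 2 (k=13): L=184 R=162
Round 3 (k=50): L=162 R=19
Round 4 (k=50): L=19 R=31
Round 5 (k=28): L=31 R=120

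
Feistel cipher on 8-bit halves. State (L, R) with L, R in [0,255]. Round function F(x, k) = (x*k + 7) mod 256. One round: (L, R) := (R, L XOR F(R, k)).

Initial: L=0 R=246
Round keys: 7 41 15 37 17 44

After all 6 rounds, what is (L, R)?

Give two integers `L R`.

Answer: 152 6

Derivation:
Round 1 (k=7): L=246 R=193
Round 2 (k=41): L=193 R=6
Round 3 (k=15): L=6 R=160
Round 4 (k=37): L=160 R=33
Round 5 (k=17): L=33 R=152
Round 6 (k=44): L=152 R=6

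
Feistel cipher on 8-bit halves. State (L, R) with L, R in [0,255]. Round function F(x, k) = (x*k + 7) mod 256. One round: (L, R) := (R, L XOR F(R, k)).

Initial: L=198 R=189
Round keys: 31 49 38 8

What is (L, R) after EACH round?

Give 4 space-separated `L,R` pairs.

Answer: 189,44 44,206 206,183 183,113

Derivation:
Round 1 (k=31): L=189 R=44
Round 2 (k=49): L=44 R=206
Round 3 (k=38): L=206 R=183
Round 4 (k=8): L=183 R=113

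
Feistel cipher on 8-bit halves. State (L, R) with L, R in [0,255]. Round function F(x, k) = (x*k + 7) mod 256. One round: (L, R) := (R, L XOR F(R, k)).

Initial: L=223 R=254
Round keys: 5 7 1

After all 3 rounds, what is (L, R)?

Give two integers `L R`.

Round 1 (k=5): L=254 R=34
Round 2 (k=7): L=34 R=11
Round 3 (k=1): L=11 R=48

Answer: 11 48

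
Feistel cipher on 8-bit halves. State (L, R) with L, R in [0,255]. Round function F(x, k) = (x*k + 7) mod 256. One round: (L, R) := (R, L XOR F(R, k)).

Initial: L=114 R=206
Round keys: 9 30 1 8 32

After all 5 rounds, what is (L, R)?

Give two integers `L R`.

Answer: 248 142

Derivation:
Round 1 (k=9): L=206 R=55
Round 2 (k=30): L=55 R=183
Round 3 (k=1): L=183 R=137
Round 4 (k=8): L=137 R=248
Round 5 (k=32): L=248 R=142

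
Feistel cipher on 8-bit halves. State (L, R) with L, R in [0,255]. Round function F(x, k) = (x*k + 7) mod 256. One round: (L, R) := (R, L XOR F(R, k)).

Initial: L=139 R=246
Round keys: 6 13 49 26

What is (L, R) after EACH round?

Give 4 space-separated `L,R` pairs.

Round 1 (k=6): L=246 R=64
Round 2 (k=13): L=64 R=177
Round 3 (k=49): L=177 R=168
Round 4 (k=26): L=168 R=166

Answer: 246,64 64,177 177,168 168,166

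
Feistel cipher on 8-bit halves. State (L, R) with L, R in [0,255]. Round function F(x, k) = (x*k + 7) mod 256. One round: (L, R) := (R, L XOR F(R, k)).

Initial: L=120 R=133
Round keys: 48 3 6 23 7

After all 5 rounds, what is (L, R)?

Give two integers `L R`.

Answer: 164 33

Derivation:
Round 1 (k=48): L=133 R=143
Round 2 (k=3): L=143 R=49
Round 3 (k=6): L=49 R=162
Round 4 (k=23): L=162 R=164
Round 5 (k=7): L=164 R=33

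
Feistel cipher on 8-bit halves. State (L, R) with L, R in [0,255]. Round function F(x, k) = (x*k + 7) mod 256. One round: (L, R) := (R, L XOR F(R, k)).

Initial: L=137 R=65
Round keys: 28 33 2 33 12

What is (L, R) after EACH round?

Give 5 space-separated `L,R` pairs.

Answer: 65,170 170,176 176,205 205,196 196,250

Derivation:
Round 1 (k=28): L=65 R=170
Round 2 (k=33): L=170 R=176
Round 3 (k=2): L=176 R=205
Round 4 (k=33): L=205 R=196
Round 5 (k=12): L=196 R=250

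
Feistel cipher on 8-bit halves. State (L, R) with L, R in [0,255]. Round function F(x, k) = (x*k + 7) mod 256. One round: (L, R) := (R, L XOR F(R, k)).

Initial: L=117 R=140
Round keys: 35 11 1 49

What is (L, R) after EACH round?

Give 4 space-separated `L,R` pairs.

Answer: 140,94 94,157 157,250 250,124

Derivation:
Round 1 (k=35): L=140 R=94
Round 2 (k=11): L=94 R=157
Round 3 (k=1): L=157 R=250
Round 4 (k=49): L=250 R=124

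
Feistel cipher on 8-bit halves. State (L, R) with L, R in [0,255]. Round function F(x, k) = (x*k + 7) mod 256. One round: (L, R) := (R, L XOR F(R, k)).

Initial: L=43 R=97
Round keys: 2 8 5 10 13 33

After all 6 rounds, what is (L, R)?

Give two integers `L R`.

Answer: 17 99

Derivation:
Round 1 (k=2): L=97 R=226
Round 2 (k=8): L=226 R=118
Round 3 (k=5): L=118 R=183
Round 4 (k=10): L=183 R=91
Round 5 (k=13): L=91 R=17
Round 6 (k=33): L=17 R=99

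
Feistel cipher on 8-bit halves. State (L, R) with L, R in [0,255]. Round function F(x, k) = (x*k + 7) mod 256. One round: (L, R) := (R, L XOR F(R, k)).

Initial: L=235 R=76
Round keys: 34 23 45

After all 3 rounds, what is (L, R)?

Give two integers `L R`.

Answer: 191 110

Derivation:
Round 1 (k=34): L=76 R=244
Round 2 (k=23): L=244 R=191
Round 3 (k=45): L=191 R=110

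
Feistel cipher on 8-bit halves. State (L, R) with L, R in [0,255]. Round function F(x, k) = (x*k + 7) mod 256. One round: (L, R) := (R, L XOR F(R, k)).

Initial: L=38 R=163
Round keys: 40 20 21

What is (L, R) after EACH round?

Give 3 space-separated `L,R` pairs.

Round 1 (k=40): L=163 R=89
Round 2 (k=20): L=89 R=88
Round 3 (k=21): L=88 R=102

Answer: 163,89 89,88 88,102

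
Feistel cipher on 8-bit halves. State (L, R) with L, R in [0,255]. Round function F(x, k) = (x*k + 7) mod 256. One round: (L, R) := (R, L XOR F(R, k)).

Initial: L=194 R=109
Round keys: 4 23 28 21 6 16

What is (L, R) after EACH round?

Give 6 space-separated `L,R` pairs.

Round 1 (k=4): L=109 R=121
Round 2 (k=23): L=121 R=139
Round 3 (k=28): L=139 R=66
Round 4 (k=21): L=66 R=250
Round 5 (k=6): L=250 R=161
Round 6 (k=16): L=161 R=237

Answer: 109,121 121,139 139,66 66,250 250,161 161,237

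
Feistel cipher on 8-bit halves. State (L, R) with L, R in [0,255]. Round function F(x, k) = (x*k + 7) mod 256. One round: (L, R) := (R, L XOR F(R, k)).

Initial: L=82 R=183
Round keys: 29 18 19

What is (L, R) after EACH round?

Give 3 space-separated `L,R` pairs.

Answer: 183,144 144,144 144,39

Derivation:
Round 1 (k=29): L=183 R=144
Round 2 (k=18): L=144 R=144
Round 3 (k=19): L=144 R=39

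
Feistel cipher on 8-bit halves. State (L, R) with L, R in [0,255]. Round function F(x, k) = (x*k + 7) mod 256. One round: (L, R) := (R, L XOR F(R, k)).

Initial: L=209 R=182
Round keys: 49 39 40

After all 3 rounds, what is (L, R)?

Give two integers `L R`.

Round 1 (k=49): L=182 R=12
Round 2 (k=39): L=12 R=109
Round 3 (k=40): L=109 R=3

Answer: 109 3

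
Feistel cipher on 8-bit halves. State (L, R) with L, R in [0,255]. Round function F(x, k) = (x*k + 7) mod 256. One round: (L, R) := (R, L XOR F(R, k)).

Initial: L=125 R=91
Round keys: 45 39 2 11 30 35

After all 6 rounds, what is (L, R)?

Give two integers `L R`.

Round 1 (k=45): L=91 R=123
Round 2 (k=39): L=123 R=159
Round 3 (k=2): L=159 R=62
Round 4 (k=11): L=62 R=46
Round 5 (k=30): L=46 R=85
Round 6 (k=35): L=85 R=136

Answer: 85 136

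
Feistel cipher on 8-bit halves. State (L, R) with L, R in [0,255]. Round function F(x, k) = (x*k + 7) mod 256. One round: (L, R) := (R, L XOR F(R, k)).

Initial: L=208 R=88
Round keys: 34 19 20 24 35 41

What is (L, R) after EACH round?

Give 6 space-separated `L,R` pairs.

Answer: 88,103 103,244 244,112 112,115 115,176 176,68

Derivation:
Round 1 (k=34): L=88 R=103
Round 2 (k=19): L=103 R=244
Round 3 (k=20): L=244 R=112
Round 4 (k=24): L=112 R=115
Round 5 (k=35): L=115 R=176
Round 6 (k=41): L=176 R=68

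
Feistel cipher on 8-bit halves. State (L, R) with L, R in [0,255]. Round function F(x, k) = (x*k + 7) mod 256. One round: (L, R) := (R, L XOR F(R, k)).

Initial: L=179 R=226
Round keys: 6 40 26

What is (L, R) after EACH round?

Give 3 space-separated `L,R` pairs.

Answer: 226,224 224,229 229,169

Derivation:
Round 1 (k=6): L=226 R=224
Round 2 (k=40): L=224 R=229
Round 3 (k=26): L=229 R=169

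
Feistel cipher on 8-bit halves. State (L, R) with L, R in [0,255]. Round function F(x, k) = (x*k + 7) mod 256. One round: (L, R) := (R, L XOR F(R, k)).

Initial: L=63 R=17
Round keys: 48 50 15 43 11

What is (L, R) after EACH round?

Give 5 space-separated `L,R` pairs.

Round 1 (k=48): L=17 R=8
Round 2 (k=50): L=8 R=134
Round 3 (k=15): L=134 R=233
Round 4 (k=43): L=233 R=172
Round 5 (k=11): L=172 R=130

Answer: 17,8 8,134 134,233 233,172 172,130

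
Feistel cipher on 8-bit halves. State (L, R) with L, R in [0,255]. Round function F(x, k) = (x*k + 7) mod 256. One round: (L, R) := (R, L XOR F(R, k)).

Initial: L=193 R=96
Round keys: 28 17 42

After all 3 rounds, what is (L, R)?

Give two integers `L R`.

Round 1 (k=28): L=96 R=70
Round 2 (k=17): L=70 R=205
Round 3 (k=42): L=205 R=239

Answer: 205 239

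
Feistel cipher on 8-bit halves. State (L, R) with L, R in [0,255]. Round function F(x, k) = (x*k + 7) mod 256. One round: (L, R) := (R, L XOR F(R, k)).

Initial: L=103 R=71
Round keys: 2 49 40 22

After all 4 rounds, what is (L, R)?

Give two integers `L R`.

Answer: 69 235

Derivation:
Round 1 (k=2): L=71 R=242
Round 2 (k=49): L=242 R=30
Round 3 (k=40): L=30 R=69
Round 4 (k=22): L=69 R=235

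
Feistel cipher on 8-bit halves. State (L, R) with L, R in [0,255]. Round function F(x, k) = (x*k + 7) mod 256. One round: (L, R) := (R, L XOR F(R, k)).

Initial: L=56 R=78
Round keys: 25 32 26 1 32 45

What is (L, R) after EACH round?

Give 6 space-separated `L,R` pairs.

Round 1 (k=25): L=78 R=157
Round 2 (k=32): L=157 R=233
Round 3 (k=26): L=233 R=44
Round 4 (k=1): L=44 R=218
Round 5 (k=32): L=218 R=107
Round 6 (k=45): L=107 R=12

Answer: 78,157 157,233 233,44 44,218 218,107 107,12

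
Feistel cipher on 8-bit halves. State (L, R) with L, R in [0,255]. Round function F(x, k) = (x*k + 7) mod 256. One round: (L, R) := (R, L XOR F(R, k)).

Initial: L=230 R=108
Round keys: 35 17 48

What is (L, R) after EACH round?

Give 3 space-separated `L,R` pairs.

Answer: 108,45 45,104 104,170

Derivation:
Round 1 (k=35): L=108 R=45
Round 2 (k=17): L=45 R=104
Round 3 (k=48): L=104 R=170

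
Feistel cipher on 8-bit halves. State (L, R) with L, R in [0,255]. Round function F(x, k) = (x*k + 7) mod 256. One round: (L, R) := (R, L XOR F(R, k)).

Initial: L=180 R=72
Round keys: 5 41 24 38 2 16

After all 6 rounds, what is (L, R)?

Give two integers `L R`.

Round 1 (k=5): L=72 R=219
Round 2 (k=41): L=219 R=82
Round 3 (k=24): L=82 R=108
Round 4 (k=38): L=108 R=93
Round 5 (k=2): L=93 R=173
Round 6 (k=16): L=173 R=138

Answer: 173 138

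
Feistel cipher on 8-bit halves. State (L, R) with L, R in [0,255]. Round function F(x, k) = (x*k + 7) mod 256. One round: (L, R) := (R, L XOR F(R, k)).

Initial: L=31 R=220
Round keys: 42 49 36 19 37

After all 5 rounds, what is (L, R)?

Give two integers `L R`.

Round 1 (k=42): L=220 R=0
Round 2 (k=49): L=0 R=219
Round 3 (k=36): L=219 R=211
Round 4 (k=19): L=211 R=107
Round 5 (k=37): L=107 R=173

Answer: 107 173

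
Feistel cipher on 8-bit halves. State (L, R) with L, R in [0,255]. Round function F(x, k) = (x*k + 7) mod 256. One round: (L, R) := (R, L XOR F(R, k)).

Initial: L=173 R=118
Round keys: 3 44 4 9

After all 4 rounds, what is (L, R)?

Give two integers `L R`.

Round 1 (k=3): L=118 R=196
Round 2 (k=44): L=196 R=193
Round 3 (k=4): L=193 R=207
Round 4 (k=9): L=207 R=143

Answer: 207 143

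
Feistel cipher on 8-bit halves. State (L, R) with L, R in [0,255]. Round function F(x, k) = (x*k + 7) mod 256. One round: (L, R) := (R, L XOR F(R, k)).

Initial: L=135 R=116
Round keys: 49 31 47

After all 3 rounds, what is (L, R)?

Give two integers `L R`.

Round 1 (k=49): L=116 R=188
Round 2 (k=31): L=188 R=191
Round 3 (k=47): L=191 R=164

Answer: 191 164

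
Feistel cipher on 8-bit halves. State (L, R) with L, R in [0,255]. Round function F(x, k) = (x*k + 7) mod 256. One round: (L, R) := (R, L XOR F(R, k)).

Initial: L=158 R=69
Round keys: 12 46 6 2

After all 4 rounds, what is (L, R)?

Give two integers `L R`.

Round 1 (k=12): L=69 R=221
Round 2 (k=46): L=221 R=248
Round 3 (k=6): L=248 R=10
Round 4 (k=2): L=10 R=227

Answer: 10 227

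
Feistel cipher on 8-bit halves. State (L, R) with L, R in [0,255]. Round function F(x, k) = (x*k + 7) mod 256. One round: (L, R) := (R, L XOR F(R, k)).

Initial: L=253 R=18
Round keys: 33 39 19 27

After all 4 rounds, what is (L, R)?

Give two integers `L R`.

Round 1 (k=33): L=18 R=164
Round 2 (k=39): L=164 R=17
Round 3 (k=19): L=17 R=238
Round 4 (k=27): L=238 R=48

Answer: 238 48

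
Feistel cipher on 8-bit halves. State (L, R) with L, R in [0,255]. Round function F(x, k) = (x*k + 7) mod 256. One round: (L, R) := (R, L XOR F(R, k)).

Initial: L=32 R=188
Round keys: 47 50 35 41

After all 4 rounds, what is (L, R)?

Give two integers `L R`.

Answer: 49 49

Derivation:
Round 1 (k=47): L=188 R=171
Round 2 (k=50): L=171 R=209
Round 3 (k=35): L=209 R=49
Round 4 (k=41): L=49 R=49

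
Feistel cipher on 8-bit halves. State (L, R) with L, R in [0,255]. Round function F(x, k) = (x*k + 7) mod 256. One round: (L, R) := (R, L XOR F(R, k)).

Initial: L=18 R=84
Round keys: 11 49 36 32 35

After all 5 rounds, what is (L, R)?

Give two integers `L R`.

Round 1 (k=11): L=84 R=177
Round 2 (k=49): L=177 R=188
Round 3 (k=36): L=188 R=198
Round 4 (k=32): L=198 R=123
Round 5 (k=35): L=123 R=30

Answer: 123 30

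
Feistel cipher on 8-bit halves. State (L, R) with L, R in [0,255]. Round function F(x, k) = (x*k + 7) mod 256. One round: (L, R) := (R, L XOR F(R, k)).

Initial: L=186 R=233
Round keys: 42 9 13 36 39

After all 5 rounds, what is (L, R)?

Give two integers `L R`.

Answer: 8 90

Derivation:
Round 1 (k=42): L=233 R=251
Round 2 (k=9): L=251 R=51
Round 3 (k=13): L=51 R=101
Round 4 (k=36): L=101 R=8
Round 5 (k=39): L=8 R=90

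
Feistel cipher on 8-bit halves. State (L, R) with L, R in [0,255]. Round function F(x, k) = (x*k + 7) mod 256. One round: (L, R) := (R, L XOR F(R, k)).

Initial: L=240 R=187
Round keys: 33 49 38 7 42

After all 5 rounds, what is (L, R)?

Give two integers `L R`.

Round 1 (k=33): L=187 R=210
Round 2 (k=49): L=210 R=130
Round 3 (k=38): L=130 R=129
Round 4 (k=7): L=129 R=12
Round 5 (k=42): L=12 R=126

Answer: 12 126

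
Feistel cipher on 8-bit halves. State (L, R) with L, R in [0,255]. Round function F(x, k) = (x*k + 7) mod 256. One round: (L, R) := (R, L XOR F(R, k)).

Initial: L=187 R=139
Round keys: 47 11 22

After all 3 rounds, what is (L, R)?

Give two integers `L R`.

Round 1 (k=47): L=139 R=55
Round 2 (k=11): L=55 R=239
Round 3 (k=22): L=239 R=166

Answer: 239 166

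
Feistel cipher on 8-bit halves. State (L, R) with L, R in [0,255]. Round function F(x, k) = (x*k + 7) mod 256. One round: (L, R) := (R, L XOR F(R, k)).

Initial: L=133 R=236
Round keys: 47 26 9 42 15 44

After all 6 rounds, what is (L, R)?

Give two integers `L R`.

Answer: 239 35

Derivation:
Round 1 (k=47): L=236 R=222
Round 2 (k=26): L=222 R=127
Round 3 (k=9): L=127 R=160
Round 4 (k=42): L=160 R=56
Round 5 (k=15): L=56 R=239
Round 6 (k=44): L=239 R=35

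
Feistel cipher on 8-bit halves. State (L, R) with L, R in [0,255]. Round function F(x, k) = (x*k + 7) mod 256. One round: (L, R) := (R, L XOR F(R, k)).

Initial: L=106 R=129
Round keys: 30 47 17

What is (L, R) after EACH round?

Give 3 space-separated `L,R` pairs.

Answer: 129,79 79,9 9,239

Derivation:
Round 1 (k=30): L=129 R=79
Round 2 (k=47): L=79 R=9
Round 3 (k=17): L=9 R=239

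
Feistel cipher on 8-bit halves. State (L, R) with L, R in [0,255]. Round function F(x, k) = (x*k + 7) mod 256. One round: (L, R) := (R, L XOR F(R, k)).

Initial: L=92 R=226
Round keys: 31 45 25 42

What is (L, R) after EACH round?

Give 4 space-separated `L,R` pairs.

Answer: 226,57 57,238 238,124 124,177

Derivation:
Round 1 (k=31): L=226 R=57
Round 2 (k=45): L=57 R=238
Round 3 (k=25): L=238 R=124
Round 4 (k=42): L=124 R=177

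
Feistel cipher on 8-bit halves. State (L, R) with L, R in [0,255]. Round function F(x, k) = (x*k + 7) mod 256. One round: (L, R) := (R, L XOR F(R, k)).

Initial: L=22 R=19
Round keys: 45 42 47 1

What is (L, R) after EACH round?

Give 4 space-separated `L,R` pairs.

Answer: 19,72 72,196 196,75 75,150

Derivation:
Round 1 (k=45): L=19 R=72
Round 2 (k=42): L=72 R=196
Round 3 (k=47): L=196 R=75
Round 4 (k=1): L=75 R=150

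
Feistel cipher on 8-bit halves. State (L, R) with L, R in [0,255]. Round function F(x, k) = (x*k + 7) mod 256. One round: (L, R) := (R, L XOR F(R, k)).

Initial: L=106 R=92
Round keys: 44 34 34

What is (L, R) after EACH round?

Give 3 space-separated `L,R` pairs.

Round 1 (k=44): L=92 R=189
Round 2 (k=34): L=189 R=125
Round 3 (k=34): L=125 R=28

Answer: 92,189 189,125 125,28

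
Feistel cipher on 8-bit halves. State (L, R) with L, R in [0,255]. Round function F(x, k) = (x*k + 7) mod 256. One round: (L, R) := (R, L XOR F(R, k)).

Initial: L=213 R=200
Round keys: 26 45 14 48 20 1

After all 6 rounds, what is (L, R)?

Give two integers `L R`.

Answer: 24 97

Derivation:
Round 1 (k=26): L=200 R=130
Round 2 (k=45): L=130 R=41
Round 3 (k=14): L=41 R=199
Round 4 (k=48): L=199 R=126
Round 5 (k=20): L=126 R=24
Round 6 (k=1): L=24 R=97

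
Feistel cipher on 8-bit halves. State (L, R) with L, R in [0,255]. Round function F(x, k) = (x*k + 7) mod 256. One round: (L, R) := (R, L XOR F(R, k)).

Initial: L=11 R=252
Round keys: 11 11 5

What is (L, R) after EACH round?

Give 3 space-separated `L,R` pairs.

Answer: 252,208 208,11 11,238

Derivation:
Round 1 (k=11): L=252 R=208
Round 2 (k=11): L=208 R=11
Round 3 (k=5): L=11 R=238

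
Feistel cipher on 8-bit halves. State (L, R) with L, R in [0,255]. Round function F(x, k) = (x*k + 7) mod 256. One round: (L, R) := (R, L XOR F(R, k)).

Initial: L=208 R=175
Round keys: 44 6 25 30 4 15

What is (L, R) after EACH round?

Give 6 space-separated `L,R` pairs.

Answer: 175,203 203,102 102,54 54,61 61,205 205,55

Derivation:
Round 1 (k=44): L=175 R=203
Round 2 (k=6): L=203 R=102
Round 3 (k=25): L=102 R=54
Round 4 (k=30): L=54 R=61
Round 5 (k=4): L=61 R=205
Round 6 (k=15): L=205 R=55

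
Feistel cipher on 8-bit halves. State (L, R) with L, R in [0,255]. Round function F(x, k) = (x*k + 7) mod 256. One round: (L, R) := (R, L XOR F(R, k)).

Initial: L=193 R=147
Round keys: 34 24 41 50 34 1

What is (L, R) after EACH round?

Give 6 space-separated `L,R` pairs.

Answer: 147,76 76,180 180,151 151,49 49,30 30,20

Derivation:
Round 1 (k=34): L=147 R=76
Round 2 (k=24): L=76 R=180
Round 3 (k=41): L=180 R=151
Round 4 (k=50): L=151 R=49
Round 5 (k=34): L=49 R=30
Round 6 (k=1): L=30 R=20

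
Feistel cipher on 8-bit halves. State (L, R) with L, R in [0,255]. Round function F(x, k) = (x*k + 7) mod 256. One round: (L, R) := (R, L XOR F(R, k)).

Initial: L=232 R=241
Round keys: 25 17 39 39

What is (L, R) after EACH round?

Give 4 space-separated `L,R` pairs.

Round 1 (k=25): L=241 R=120
Round 2 (k=17): L=120 R=14
Round 3 (k=39): L=14 R=81
Round 4 (k=39): L=81 R=80

Answer: 241,120 120,14 14,81 81,80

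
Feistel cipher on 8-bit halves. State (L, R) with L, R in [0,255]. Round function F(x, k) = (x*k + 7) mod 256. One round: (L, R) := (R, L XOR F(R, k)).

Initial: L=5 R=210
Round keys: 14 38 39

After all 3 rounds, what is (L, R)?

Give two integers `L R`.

Answer: 57 48

Derivation:
Round 1 (k=14): L=210 R=134
Round 2 (k=38): L=134 R=57
Round 3 (k=39): L=57 R=48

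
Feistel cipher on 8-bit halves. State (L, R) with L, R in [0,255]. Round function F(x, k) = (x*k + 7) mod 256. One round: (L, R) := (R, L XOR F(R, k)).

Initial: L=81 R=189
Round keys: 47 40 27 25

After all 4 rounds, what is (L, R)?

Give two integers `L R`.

Round 1 (k=47): L=189 R=235
Round 2 (k=40): L=235 R=2
Round 3 (k=27): L=2 R=214
Round 4 (k=25): L=214 R=239

Answer: 214 239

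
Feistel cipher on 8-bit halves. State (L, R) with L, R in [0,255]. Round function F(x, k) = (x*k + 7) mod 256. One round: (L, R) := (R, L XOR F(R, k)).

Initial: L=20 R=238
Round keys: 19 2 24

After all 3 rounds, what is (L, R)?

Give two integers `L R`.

Answer: 191 74

Derivation:
Round 1 (k=19): L=238 R=165
Round 2 (k=2): L=165 R=191
Round 3 (k=24): L=191 R=74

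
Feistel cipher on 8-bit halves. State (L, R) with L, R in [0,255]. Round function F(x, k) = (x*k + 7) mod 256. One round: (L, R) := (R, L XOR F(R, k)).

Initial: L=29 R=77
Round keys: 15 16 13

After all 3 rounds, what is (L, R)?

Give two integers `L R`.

Round 1 (k=15): L=77 R=151
Round 2 (k=16): L=151 R=58
Round 3 (k=13): L=58 R=110

Answer: 58 110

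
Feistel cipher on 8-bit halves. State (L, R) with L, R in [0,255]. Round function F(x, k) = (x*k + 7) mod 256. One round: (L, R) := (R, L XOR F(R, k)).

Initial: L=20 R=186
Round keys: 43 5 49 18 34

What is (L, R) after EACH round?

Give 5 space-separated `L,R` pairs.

Round 1 (k=43): L=186 R=81
Round 2 (k=5): L=81 R=38
Round 3 (k=49): L=38 R=28
Round 4 (k=18): L=28 R=217
Round 5 (k=34): L=217 R=197

Answer: 186,81 81,38 38,28 28,217 217,197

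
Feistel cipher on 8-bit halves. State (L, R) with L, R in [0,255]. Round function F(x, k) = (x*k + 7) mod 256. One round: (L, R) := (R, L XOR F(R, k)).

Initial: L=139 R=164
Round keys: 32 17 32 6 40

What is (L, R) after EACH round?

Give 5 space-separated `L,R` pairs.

Answer: 164,12 12,119 119,235 235,254 254,92

Derivation:
Round 1 (k=32): L=164 R=12
Round 2 (k=17): L=12 R=119
Round 3 (k=32): L=119 R=235
Round 4 (k=6): L=235 R=254
Round 5 (k=40): L=254 R=92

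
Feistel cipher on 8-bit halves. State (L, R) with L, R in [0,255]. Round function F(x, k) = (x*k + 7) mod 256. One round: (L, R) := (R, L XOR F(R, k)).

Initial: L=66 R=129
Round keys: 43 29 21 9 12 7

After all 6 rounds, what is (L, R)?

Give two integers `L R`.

Round 1 (k=43): L=129 R=240
Round 2 (k=29): L=240 R=182
Round 3 (k=21): L=182 R=5
Round 4 (k=9): L=5 R=130
Round 5 (k=12): L=130 R=26
Round 6 (k=7): L=26 R=63

Answer: 26 63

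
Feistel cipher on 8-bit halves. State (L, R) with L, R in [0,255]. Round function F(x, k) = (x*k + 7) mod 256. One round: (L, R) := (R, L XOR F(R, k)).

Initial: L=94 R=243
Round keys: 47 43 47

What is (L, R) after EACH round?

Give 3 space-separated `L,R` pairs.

Round 1 (k=47): L=243 R=250
Round 2 (k=43): L=250 R=246
Round 3 (k=47): L=246 R=203

Answer: 243,250 250,246 246,203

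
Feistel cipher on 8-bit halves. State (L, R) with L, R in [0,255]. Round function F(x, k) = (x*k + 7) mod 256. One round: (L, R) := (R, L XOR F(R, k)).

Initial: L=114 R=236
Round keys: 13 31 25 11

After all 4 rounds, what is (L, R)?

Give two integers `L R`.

Round 1 (k=13): L=236 R=113
Round 2 (k=31): L=113 R=90
Round 3 (k=25): L=90 R=160
Round 4 (k=11): L=160 R=189

Answer: 160 189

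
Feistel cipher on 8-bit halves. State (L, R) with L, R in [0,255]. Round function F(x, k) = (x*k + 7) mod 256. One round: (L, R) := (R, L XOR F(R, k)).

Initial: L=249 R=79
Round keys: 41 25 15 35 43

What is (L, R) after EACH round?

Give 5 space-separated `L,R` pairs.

Round 1 (k=41): L=79 R=87
Round 2 (k=25): L=87 R=201
Round 3 (k=15): L=201 R=153
Round 4 (k=35): L=153 R=59
Round 5 (k=43): L=59 R=105

Answer: 79,87 87,201 201,153 153,59 59,105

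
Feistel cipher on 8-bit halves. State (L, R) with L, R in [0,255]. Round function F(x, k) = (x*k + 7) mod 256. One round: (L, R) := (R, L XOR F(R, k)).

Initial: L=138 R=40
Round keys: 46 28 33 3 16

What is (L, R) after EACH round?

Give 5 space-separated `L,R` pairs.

Round 1 (k=46): L=40 R=189
Round 2 (k=28): L=189 R=155
Round 3 (k=33): L=155 R=191
Round 4 (k=3): L=191 R=223
Round 5 (k=16): L=223 R=72

Answer: 40,189 189,155 155,191 191,223 223,72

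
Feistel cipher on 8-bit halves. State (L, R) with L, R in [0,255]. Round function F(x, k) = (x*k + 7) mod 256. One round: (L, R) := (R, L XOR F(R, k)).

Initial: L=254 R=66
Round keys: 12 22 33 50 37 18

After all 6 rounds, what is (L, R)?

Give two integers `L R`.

Answer: 142 57

Derivation:
Round 1 (k=12): L=66 R=225
Round 2 (k=22): L=225 R=31
Round 3 (k=33): L=31 R=231
Round 4 (k=50): L=231 R=58
Round 5 (k=37): L=58 R=142
Round 6 (k=18): L=142 R=57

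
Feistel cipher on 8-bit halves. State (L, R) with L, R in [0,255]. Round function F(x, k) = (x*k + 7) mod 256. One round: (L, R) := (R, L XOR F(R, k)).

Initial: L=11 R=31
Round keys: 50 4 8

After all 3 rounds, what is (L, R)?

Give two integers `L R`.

Round 1 (k=50): L=31 R=30
Round 2 (k=4): L=30 R=96
Round 3 (k=8): L=96 R=25

Answer: 96 25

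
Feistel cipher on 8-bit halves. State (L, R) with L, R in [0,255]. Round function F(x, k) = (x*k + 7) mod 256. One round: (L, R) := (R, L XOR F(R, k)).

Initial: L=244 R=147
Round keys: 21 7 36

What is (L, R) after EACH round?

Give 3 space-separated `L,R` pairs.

Round 1 (k=21): L=147 R=226
Round 2 (k=7): L=226 R=166
Round 3 (k=36): L=166 R=189

Answer: 147,226 226,166 166,189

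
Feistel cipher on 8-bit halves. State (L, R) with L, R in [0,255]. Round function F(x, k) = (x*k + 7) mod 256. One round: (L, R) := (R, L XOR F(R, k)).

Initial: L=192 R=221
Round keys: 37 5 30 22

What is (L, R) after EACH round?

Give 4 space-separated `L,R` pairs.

Answer: 221,56 56,194 194,251 251,91

Derivation:
Round 1 (k=37): L=221 R=56
Round 2 (k=5): L=56 R=194
Round 3 (k=30): L=194 R=251
Round 4 (k=22): L=251 R=91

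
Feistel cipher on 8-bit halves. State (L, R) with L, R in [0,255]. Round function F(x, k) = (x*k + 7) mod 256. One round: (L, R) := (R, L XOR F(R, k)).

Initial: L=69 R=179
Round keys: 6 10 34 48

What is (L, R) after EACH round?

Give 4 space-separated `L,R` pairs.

Answer: 179,124 124,108 108,35 35,251

Derivation:
Round 1 (k=6): L=179 R=124
Round 2 (k=10): L=124 R=108
Round 3 (k=34): L=108 R=35
Round 4 (k=48): L=35 R=251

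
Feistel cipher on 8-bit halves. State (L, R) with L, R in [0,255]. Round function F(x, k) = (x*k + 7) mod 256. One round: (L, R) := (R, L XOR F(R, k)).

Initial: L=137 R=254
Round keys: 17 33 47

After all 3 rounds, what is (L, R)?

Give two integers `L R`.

Round 1 (k=17): L=254 R=108
Round 2 (k=33): L=108 R=13
Round 3 (k=47): L=13 R=6

Answer: 13 6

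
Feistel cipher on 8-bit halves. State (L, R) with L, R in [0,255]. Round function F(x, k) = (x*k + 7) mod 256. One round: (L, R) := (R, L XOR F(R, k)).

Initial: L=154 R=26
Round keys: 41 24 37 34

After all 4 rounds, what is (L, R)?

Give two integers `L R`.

Answer: 187 200

Derivation:
Round 1 (k=41): L=26 R=171
Round 2 (k=24): L=171 R=21
Round 3 (k=37): L=21 R=187
Round 4 (k=34): L=187 R=200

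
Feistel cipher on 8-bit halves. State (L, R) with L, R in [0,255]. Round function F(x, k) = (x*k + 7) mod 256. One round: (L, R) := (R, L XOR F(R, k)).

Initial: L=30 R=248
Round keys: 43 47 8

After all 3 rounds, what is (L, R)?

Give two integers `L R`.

Answer: 126 70

Derivation:
Round 1 (k=43): L=248 R=177
Round 2 (k=47): L=177 R=126
Round 3 (k=8): L=126 R=70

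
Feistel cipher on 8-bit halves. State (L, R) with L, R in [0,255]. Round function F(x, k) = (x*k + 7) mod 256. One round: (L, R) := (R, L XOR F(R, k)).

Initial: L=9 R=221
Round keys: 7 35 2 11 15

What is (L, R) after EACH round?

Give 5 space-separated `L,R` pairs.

Answer: 221,27 27,101 101,202 202,208 208,253

Derivation:
Round 1 (k=7): L=221 R=27
Round 2 (k=35): L=27 R=101
Round 3 (k=2): L=101 R=202
Round 4 (k=11): L=202 R=208
Round 5 (k=15): L=208 R=253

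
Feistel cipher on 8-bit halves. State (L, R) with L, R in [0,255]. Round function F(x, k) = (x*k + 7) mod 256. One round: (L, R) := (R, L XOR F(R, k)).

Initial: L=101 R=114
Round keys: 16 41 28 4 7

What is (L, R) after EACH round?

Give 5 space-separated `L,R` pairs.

Round 1 (k=16): L=114 R=66
Round 2 (k=41): L=66 R=235
Round 3 (k=28): L=235 R=249
Round 4 (k=4): L=249 R=0
Round 5 (k=7): L=0 R=254

Answer: 114,66 66,235 235,249 249,0 0,254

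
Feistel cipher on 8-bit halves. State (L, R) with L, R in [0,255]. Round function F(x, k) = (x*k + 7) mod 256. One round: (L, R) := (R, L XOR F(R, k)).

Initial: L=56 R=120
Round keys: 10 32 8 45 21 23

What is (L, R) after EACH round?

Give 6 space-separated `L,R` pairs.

Answer: 120,143 143,159 159,112 112,40 40,63 63,152

Derivation:
Round 1 (k=10): L=120 R=143
Round 2 (k=32): L=143 R=159
Round 3 (k=8): L=159 R=112
Round 4 (k=45): L=112 R=40
Round 5 (k=21): L=40 R=63
Round 6 (k=23): L=63 R=152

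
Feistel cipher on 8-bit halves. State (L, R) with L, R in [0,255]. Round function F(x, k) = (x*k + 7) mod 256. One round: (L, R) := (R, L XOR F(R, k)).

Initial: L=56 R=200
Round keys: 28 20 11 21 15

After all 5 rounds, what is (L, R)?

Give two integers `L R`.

Round 1 (k=28): L=200 R=223
Round 2 (k=20): L=223 R=187
Round 3 (k=11): L=187 R=207
Round 4 (k=21): L=207 R=185
Round 5 (k=15): L=185 R=17

Answer: 185 17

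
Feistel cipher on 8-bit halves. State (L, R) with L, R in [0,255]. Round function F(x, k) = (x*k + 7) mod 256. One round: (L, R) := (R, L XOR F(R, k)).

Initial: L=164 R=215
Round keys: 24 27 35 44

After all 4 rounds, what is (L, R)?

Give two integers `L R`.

Answer: 151 156

Derivation:
Round 1 (k=24): L=215 R=139
Round 2 (k=27): L=139 R=103
Round 3 (k=35): L=103 R=151
Round 4 (k=44): L=151 R=156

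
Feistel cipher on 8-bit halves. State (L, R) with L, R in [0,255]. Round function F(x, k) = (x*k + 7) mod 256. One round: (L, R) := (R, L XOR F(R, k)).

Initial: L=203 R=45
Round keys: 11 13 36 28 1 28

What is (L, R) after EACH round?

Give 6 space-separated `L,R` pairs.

Round 1 (k=11): L=45 R=61
Round 2 (k=13): L=61 R=13
Round 3 (k=36): L=13 R=230
Round 4 (k=28): L=230 R=34
Round 5 (k=1): L=34 R=207
Round 6 (k=28): L=207 R=137

Answer: 45,61 61,13 13,230 230,34 34,207 207,137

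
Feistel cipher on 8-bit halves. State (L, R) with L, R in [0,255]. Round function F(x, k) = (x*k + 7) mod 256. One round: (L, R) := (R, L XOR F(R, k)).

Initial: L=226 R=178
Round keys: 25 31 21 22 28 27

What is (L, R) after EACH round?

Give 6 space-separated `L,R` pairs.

Round 1 (k=25): L=178 R=139
Round 2 (k=31): L=139 R=110
Round 3 (k=21): L=110 R=134
Round 4 (k=22): L=134 R=229
Round 5 (k=28): L=229 R=149
Round 6 (k=27): L=149 R=91

Answer: 178,139 139,110 110,134 134,229 229,149 149,91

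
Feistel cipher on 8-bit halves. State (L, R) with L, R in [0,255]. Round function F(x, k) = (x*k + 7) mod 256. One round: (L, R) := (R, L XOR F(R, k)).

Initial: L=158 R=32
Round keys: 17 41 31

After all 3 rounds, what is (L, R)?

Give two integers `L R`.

Answer: 136 198

Derivation:
Round 1 (k=17): L=32 R=185
Round 2 (k=41): L=185 R=136
Round 3 (k=31): L=136 R=198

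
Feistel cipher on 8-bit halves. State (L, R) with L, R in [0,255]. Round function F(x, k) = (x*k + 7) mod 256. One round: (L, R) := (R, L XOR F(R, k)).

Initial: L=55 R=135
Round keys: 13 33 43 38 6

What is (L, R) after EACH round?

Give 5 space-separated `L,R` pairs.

Round 1 (k=13): L=135 R=213
Round 2 (k=33): L=213 R=251
Round 3 (k=43): L=251 R=229
Round 4 (k=38): L=229 R=254
Round 5 (k=6): L=254 R=30

Answer: 135,213 213,251 251,229 229,254 254,30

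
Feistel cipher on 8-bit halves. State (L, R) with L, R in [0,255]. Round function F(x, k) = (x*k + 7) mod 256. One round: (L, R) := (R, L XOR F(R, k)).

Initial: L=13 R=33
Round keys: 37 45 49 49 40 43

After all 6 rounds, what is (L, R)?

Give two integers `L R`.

Answer: 162 108

Derivation:
Round 1 (k=37): L=33 R=193
Round 2 (k=45): L=193 R=213
Round 3 (k=49): L=213 R=13
Round 4 (k=49): L=13 R=81
Round 5 (k=40): L=81 R=162
Round 6 (k=43): L=162 R=108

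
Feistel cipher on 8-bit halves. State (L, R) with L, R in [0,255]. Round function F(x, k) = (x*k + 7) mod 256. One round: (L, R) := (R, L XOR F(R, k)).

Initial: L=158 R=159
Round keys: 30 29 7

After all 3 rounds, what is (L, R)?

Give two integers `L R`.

Answer: 221 37

Derivation:
Round 1 (k=30): L=159 R=55
Round 2 (k=29): L=55 R=221
Round 3 (k=7): L=221 R=37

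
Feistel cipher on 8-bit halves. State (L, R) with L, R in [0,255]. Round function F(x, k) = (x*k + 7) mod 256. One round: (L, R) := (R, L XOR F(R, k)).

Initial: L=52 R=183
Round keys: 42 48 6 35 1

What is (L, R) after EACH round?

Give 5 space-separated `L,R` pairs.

Round 1 (k=42): L=183 R=57
Round 2 (k=48): L=57 R=0
Round 3 (k=6): L=0 R=62
Round 4 (k=35): L=62 R=129
Round 5 (k=1): L=129 R=182

Answer: 183,57 57,0 0,62 62,129 129,182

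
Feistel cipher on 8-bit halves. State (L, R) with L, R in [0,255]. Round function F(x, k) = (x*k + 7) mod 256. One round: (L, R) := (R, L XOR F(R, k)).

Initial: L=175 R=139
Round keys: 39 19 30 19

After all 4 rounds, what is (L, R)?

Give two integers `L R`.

Round 1 (k=39): L=139 R=155
Round 2 (k=19): L=155 R=3
Round 3 (k=30): L=3 R=250
Round 4 (k=19): L=250 R=150

Answer: 250 150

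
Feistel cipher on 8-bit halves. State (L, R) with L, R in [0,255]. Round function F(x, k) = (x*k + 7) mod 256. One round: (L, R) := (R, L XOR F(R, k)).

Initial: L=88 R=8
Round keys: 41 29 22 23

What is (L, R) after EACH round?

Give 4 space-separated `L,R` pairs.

Round 1 (k=41): L=8 R=23
Round 2 (k=29): L=23 R=170
Round 3 (k=22): L=170 R=180
Round 4 (k=23): L=180 R=153

Answer: 8,23 23,170 170,180 180,153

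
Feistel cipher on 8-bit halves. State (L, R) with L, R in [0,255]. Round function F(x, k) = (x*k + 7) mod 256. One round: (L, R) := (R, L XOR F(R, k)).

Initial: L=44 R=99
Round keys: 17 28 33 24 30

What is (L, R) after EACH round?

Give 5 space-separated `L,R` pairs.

Round 1 (k=17): L=99 R=182
Round 2 (k=28): L=182 R=140
Round 3 (k=33): L=140 R=165
Round 4 (k=24): L=165 R=243
Round 5 (k=30): L=243 R=36

Answer: 99,182 182,140 140,165 165,243 243,36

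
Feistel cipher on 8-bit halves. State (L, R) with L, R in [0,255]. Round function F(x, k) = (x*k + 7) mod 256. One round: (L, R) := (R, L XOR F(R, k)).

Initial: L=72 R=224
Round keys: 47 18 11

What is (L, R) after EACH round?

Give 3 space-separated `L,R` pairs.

Answer: 224,111 111,53 53,33

Derivation:
Round 1 (k=47): L=224 R=111
Round 2 (k=18): L=111 R=53
Round 3 (k=11): L=53 R=33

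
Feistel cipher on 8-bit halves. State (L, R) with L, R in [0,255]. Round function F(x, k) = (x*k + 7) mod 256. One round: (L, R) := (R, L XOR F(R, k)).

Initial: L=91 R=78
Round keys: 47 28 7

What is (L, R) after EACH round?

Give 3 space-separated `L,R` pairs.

Round 1 (k=47): L=78 R=2
Round 2 (k=28): L=2 R=113
Round 3 (k=7): L=113 R=28

Answer: 78,2 2,113 113,28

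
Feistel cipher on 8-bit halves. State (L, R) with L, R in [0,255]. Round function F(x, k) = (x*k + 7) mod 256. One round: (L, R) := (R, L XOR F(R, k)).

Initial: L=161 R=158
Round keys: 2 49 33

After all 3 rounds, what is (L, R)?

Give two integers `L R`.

Round 1 (k=2): L=158 R=226
Round 2 (k=49): L=226 R=215
Round 3 (k=33): L=215 R=92

Answer: 215 92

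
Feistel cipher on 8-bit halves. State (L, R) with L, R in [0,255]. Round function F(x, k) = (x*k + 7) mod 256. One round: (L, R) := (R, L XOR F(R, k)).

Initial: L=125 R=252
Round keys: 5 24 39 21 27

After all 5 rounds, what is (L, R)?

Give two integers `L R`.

Answer: 2 167

Derivation:
Round 1 (k=5): L=252 R=142
Round 2 (k=24): L=142 R=171
Round 3 (k=39): L=171 R=154
Round 4 (k=21): L=154 R=2
Round 5 (k=27): L=2 R=167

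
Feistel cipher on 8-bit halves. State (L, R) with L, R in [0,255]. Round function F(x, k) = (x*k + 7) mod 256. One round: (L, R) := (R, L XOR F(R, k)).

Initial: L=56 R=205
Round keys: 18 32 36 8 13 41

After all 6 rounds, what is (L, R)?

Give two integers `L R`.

Round 1 (k=18): L=205 R=73
Round 2 (k=32): L=73 R=234
Round 3 (k=36): L=234 R=166
Round 4 (k=8): L=166 R=221
Round 5 (k=13): L=221 R=230
Round 6 (k=41): L=230 R=0

Answer: 230 0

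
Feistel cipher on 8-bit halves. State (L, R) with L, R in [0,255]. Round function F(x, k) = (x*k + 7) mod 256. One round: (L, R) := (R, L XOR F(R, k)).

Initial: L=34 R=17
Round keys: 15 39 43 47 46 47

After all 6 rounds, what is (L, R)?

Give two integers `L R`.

Round 1 (k=15): L=17 R=36
Round 2 (k=39): L=36 R=146
Round 3 (k=43): L=146 R=169
Round 4 (k=47): L=169 R=156
Round 5 (k=46): L=156 R=166
Round 6 (k=47): L=166 R=29

Answer: 166 29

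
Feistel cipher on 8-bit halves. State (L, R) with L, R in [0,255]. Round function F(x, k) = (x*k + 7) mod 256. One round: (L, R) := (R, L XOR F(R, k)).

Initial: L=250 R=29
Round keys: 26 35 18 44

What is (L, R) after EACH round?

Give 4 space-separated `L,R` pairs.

Round 1 (k=26): L=29 R=3
Round 2 (k=35): L=3 R=109
Round 3 (k=18): L=109 R=178
Round 4 (k=44): L=178 R=242

Answer: 29,3 3,109 109,178 178,242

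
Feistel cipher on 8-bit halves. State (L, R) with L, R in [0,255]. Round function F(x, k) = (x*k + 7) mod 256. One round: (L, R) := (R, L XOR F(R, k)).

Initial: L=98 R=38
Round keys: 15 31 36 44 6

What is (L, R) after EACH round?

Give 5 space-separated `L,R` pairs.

Round 1 (k=15): L=38 R=35
Round 2 (k=31): L=35 R=98
Round 3 (k=36): L=98 R=236
Round 4 (k=44): L=236 R=245
Round 5 (k=6): L=245 R=41

Answer: 38,35 35,98 98,236 236,245 245,41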